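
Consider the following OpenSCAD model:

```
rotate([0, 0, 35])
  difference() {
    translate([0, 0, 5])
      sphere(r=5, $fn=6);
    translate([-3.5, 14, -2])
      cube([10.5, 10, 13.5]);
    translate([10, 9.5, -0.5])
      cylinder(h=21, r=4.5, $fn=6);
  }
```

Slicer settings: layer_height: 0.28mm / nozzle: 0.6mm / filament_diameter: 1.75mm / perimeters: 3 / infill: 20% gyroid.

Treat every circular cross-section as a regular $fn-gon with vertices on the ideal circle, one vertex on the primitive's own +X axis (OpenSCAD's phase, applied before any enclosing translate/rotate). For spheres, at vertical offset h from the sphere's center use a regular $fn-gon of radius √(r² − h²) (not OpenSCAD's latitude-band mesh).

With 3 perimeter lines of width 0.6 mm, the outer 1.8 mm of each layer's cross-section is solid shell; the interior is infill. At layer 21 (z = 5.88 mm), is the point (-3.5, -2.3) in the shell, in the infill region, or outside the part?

At z = 5.88 mm: the r=5 sphere contributes a regular 6-gon of circumradius √(5²−0.88²) = 4.922; the cube at (-3.5, 14) is present — its section is the full 10.5×10 rectangle; the r=4.5 cylinder at (10, 9.5) contributes a regular 6-gon of circumradius 4.5; Subtracting the remaining from the first: starting from the r=5 sphere, the 10.5×10 cube at (-3.5, 14) misses the remaining region (no effect); the r=4.5 cylinder at (10, 9.5) misses the remaining region (no effect) — 1 connected region; (whole slice rotated 35° about Z — lengths, areas and connectivity unchanged). Overall, the cross-section is a single solid region. Undo the 35° rotation: the query point maps to (-4.186, 0.123) in the un-rotated model frame. The nearest boundary edge runs (-4.92, 0.00)→(-2.46, 4.26); distance from the point to it = 0.58 mm. The point is inside the cross-section, 0.58 mm from the nearest boundary — within the 1.8 mm shell band (3 × 0.6).

shell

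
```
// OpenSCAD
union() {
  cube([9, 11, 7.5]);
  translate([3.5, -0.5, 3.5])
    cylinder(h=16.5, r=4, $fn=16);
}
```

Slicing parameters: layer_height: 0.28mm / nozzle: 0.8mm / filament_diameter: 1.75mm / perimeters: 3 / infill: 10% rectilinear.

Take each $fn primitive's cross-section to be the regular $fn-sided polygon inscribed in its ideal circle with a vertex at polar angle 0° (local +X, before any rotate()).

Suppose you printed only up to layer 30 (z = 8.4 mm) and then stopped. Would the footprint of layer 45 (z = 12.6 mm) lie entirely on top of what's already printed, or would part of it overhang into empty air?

entirely on top

Compare the two slices. At z = 8.4: the cube is not intersected at this z (z outside [0, 7.5]); the cylinder at (3.5, -0.5): section is a regular 16-gon, circumradius r=4 (area = (16/2)·4.000²·sin(360°/16) = 48.98 mm²); Merging all regions: only the r=4 cylinder at (3.5, -0.5) is present, so the union is just that shape — area = 48.98 mm². At z = 12.6: the cube is not intersected at this z (z outside [0, 7.5]); the r=4 cylinder at (3.5, -0.5) gives a regular 16-gon of circumradius 4 (constant along its height) (area = (16/2)·4.000²·sin(360°/16) = 48.98 mm²); Taking the union: only the r=4 cylinder at (3.5, -0.5) is present, so the union is just that shape — area = 48.98 mm². Checking containment: the cross-section at z = 12.6 is a subset of the cross-section at z = 8.4.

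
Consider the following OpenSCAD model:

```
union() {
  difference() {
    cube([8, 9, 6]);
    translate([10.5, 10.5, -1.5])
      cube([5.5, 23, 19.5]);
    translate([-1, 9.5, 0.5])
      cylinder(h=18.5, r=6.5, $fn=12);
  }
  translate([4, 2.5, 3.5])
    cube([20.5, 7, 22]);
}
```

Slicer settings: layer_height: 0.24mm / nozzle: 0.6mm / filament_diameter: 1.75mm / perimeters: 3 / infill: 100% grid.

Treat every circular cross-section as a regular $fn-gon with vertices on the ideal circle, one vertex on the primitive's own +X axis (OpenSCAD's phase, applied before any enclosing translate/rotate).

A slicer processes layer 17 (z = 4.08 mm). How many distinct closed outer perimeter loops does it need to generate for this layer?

At z = 4.08 mm: the cube is present — its section is the full 8×9 rectangle; the cube at (10.5, 10.5) is present — its section is the full 5.5×23 rectangle; the r=6.5 cylinder at (-1, 9.5) gives a regular 12-gon of circumradius 6.5 (constant along its height); Subtracting the remaining from the first: starting from the 8×9 cube, the 5.5×23 cube at (10.5, 10.5) misses the remaining region (no effect); the r=6.5 cylinder at (-1, 9.5) partially overlaps it — only the 22.60 mm² overlap (of its 126.75 mm²) is removed, clipping the outline — 1 connected region; the 20.5×7 cube at (4, 2.5) contributes its full rectangle; Merging all regions: the regions partially overlap (shared area 23.06 mm²), so overlapping operands fuse into one piece — 1 connected region. The result has 1 disconnected region.

1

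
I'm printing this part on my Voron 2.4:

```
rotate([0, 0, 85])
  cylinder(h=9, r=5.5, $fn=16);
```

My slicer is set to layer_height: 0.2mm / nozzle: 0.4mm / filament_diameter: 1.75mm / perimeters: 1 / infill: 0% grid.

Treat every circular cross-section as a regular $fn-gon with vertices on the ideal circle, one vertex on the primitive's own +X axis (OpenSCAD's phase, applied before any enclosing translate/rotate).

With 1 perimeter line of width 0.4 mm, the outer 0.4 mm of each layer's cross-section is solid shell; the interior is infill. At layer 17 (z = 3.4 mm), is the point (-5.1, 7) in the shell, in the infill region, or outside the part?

At z = 3.4 mm: the cylinder: section is a regular 16-gon, circumradius r=5.5; (whole slice rotated 85° about Z — lengths, areas and connectivity unchanged). Overall, the cross-section is a single solid region. Undo the 85° rotation: the query point maps to (6.529, 5.691) in the un-rotated model frame. The nearest boundary edge runs (5.08, 2.10)→(3.89, 3.89); distance from the point to it = 3.20 mm. The point is not inside any of the regions above, so it lies outside the cross-section (3.20 mm from the nearest boundary).

outside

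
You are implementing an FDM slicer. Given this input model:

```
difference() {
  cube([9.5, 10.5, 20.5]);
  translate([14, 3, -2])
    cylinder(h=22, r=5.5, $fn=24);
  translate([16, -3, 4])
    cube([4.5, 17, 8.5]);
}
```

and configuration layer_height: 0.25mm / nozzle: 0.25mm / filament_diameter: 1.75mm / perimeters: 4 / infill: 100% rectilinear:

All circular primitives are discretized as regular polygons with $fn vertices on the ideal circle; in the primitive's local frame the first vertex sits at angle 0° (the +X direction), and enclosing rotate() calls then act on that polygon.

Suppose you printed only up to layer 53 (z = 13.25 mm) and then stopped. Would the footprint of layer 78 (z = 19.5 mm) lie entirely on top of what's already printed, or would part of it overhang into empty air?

Compare the two slices. At z = 13.25: the cube (footprint 9.5×10.5) is included at this height (area 99.75 mm²); the cylinder at (14, 3): section is a regular 24-gon, circumradius r=5.5 (area = (24/2)·5.500²·sin(360°/24) = 93.95 mm²); the cube at (16, -3) is absent (z outside [4, 12.5]); After the difference (first − rest): starting from the 9.5×10.5 cube (99.75 mm²), the r=5.5 cylinder at (14, 3) partially overlaps it — only the 4.09 mm² overlap (of its 93.95 mm²) is removed, clipping the outline — area = 95.66 mm². At z = 19.5: the 9.5×10.5 cube contributes its full rectangle (area 99.75 mm²); the cylinder at (14, 3): section is a regular 24-gon, circumradius r=5.5 (area = (24/2)·5.500²·sin(360°/24) = 93.95 mm²); the cube at (16, -3) is not intersected at this z (z outside [4, 12.5]); After the difference (first − rest): starting from the 9.5×10.5 cube (99.75 mm²), the r=5.5 cylinder at (14, 3) partially overlaps it — only the 4.09 mm² overlap (of its 93.95 mm²) is removed, clipping the outline — area = 95.66 mm². Checking containment: the cross-section at z = 19.5 is a subset of the cross-section at z = 13.25.

entirely on top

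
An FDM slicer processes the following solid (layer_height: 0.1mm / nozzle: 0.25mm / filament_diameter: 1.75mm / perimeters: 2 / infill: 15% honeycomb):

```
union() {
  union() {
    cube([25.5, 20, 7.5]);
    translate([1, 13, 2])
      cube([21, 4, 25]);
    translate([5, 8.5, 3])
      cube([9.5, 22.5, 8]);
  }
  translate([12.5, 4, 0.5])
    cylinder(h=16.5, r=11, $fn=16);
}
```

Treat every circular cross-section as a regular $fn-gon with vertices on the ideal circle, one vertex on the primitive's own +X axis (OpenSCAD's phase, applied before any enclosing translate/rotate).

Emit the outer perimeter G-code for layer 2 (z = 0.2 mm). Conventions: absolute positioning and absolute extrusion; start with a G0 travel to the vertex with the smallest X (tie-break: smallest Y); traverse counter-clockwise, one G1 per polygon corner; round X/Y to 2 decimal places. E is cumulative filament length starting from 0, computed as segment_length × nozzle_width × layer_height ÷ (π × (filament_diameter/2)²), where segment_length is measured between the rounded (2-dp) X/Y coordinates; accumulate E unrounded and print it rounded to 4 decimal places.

G0 X0.00 Y0.00 Z0.20
G1 X25.50 Y0.00 E0.2650
G1 X25.50 Y20.00 E0.4729
G1 X0.00 Y20.00 E0.7380
G1 X0.00 Y0.00 E0.9458

At z = 0.2 mm: the cube is present — its section is the full 25.5×20 rectangle; the cube at (1, 13) is absent (z outside [2, 27]); the cube at (5, 8.5) is not intersected at this z (z outside [3, 11]); Merging all regions: only the 25.5×20 cube is present, so the union is just that shape — 1 connected region; the cylinder at (12.5, 4) does not reach this height (z outside [0.5, 17]); Merging all regions: only the result so far is present, so the union is just that shape — 1 connected region. The outline is a single polygon with 4 vertices. Extrusion per mm of travel: 0.25 × 0.1 / (π × 0.875²) = 0.010394. Accumulating E over each segment gives final E = 0.9458.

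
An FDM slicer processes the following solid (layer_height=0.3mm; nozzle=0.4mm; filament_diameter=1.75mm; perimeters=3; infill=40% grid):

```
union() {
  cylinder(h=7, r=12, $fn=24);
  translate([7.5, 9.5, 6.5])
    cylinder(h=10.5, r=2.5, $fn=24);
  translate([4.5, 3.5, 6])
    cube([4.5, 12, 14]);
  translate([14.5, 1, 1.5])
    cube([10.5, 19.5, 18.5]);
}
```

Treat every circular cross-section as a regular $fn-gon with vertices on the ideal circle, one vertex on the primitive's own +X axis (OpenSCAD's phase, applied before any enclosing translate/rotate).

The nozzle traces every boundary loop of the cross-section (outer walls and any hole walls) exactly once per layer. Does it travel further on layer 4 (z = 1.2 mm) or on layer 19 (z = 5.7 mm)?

Layer 4 (z = 1.2): the cylinder: section is a regular 24-gon, circumradius r=12 (perimeter = 2·24·12.000·sin(180°/24) = 75.18 mm); the cylinder at (7.5, 9.5) is not intersected at this z (z outside [6.5, 17]); the cube at (4.5, 3.5) does not reach this height (z outside [6, 20]); the cube at (14.5, 1) is not intersected at this z (z outside [1.5, 20]); Combining (union): only the r=12 cylinder is present, so the union is just that shape — boundary = 75.18 mm. So its perimeter = 75.18 mm. Layer 19 (z = 5.7): the r=12 cylinder gives a regular 24-gon of circumradius 12 (constant along its height) (perimeter = 2·24·12.000·sin(180°/24) = 75.18 mm); the cylinder at (7.5, 9.5) does not reach this height (z outside [6.5, 17]); the cube at (4.5, 3.5) does not reach this height (z outside [6, 20]); the cube at (14.5, 1) (footprint 10.5×19.5) is included at this height (perimeter 60.00 mm); Taking the union: the 2 present regions are separate (no shared area or edge), so areas and boundary lengths simply add and each stays a separate island — boundary = 135.18 mm. So its perimeter = 135.18 mm. Layer 19 is larger (135.18 vs 75.18 mm).

layer 19 (z = 5.7 mm)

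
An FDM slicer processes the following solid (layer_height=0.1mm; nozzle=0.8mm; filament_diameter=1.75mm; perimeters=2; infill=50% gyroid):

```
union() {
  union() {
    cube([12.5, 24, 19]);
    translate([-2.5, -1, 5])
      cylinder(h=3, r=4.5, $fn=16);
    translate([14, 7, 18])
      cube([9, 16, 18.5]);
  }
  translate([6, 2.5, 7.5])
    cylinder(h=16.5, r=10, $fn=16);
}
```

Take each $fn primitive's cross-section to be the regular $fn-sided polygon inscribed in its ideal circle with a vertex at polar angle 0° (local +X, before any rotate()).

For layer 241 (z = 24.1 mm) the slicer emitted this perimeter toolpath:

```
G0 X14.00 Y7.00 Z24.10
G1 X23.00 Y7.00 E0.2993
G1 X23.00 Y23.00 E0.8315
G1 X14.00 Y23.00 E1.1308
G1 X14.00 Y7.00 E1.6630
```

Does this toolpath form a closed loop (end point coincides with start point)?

yes

Start point (G0): (14.00, 7.00). End point (last G1): the path returns to the start — closed.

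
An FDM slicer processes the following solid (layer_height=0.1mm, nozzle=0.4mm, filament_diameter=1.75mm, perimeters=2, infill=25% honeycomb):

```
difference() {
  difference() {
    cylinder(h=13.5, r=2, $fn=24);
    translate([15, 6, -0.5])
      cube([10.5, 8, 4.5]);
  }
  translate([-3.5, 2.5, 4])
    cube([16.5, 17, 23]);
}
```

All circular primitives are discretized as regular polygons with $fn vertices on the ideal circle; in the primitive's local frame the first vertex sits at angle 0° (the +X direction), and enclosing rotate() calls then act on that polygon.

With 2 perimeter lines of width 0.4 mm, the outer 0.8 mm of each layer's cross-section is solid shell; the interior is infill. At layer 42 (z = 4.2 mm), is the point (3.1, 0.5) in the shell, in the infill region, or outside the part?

outside

At z = 4.2 mm: the r=2 cylinder gives a regular 24-gon of circumradius 2 (constant along its height); the cube at (15, 6) does not reach this height (z outside [-0.5, 4]); Taking the first minus the rest: none of the subtracted shapes is present at this height, so the r=2 cylinder is unchanged — 1 connected region; the cube at (-3.5, 2.5) (footprint 16.5×17) is included at this height; Subtracting the remaining from the first: starting from the result so far, the 16.5×17 cube at (-3.5, 2.5) misses the remaining region (no effect) — 1 connected region. Overall, the cross-section is a single solid region. The nearest boundary edge runs (1.93, 0.52)→(2.00, 0.00); distance from the point to it = 1.16 mm. The point is not inside any of the regions above, so it lies outside the cross-section (1.16 mm from the nearest boundary).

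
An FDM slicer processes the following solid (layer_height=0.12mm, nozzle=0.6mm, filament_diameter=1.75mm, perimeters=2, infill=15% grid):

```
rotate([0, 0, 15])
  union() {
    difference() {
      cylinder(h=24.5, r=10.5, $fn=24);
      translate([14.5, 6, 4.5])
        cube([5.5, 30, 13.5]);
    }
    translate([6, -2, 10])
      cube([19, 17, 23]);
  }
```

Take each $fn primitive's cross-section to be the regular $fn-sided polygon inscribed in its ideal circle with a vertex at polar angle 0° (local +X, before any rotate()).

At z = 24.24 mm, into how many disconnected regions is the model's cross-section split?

At z = 24.24 mm: the cylinder: section is a regular 24-gon, circumradius r=10.5; the cube at (14.5, 6) is absent (z outside [4.5, 18]); Taking the first minus the rest: none of the subtracted shapes is present at this height, so the r=10.5 cylinder is unchanged — 1 connected region; the cube at (6, -2) is present — its section is the full 19×17 rectangle; Merging all regions: the regions partially overlap (shared area 35.33 mm²), so overlapping operands fuse into one piece — 1 connected region; (rotated 15° about Z; rotation is an isometry so areas/perimeters/island counts are preserved). The result has 1 disconnected region.

1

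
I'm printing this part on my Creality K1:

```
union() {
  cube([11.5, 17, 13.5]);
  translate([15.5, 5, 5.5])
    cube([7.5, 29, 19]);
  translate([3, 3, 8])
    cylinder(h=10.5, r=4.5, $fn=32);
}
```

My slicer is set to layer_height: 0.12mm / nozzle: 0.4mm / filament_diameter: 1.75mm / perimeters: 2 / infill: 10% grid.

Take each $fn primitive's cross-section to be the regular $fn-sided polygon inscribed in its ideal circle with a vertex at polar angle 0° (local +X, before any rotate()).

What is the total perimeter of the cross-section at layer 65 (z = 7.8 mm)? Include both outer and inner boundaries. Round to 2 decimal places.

130.00 mm

At z = 7.8 mm: the 11.5×17 cube contributes its full rectangle (perimeter 57.00 mm); the 7.5×29 cube at (15.5, 5) contributes its full rectangle (perimeter 73.00 mm); the cylinder at (3, 3) does not reach this height (z outside [8, 18.5]); Taking the union: the 2 present regions are separate (no shared area or edge), so areas and boundary lengths simply add and each stays a separate island — boundary = 130.00 mm. Overall, the cross-section has 2 separate islands. Total boundary length (outer) = 130.00 mm.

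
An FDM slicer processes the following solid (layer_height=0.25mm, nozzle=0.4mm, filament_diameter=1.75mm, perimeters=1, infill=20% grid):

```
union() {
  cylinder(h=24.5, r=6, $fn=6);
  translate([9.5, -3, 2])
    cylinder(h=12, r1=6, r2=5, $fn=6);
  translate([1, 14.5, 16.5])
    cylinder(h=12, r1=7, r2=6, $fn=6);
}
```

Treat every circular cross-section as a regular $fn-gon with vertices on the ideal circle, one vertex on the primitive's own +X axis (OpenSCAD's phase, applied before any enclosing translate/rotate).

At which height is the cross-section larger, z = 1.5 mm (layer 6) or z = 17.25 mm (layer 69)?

Layer 6 (z = 1.5): the cylinder: section is a regular 6-gon, circumradius r=6 (area = (6/2)·6.000²·sin(360°/6) = 93.53 mm²); the cone at (9.5, -3) does not reach this height (z outside [2, 14]); the cone at (1, 14.5) does not reach this height (z outside [16.5, 28.5]); Combining (union): only the r=6 cylinder is present, so the union is just that shape — area = 93.53 mm². So its area = 93.53 mm². Layer 69 (z = 17.25): the r=6 cylinder gives a regular 6-gon of circumradius 6 (constant along its height) (area = (6/2)·6.000²·sin(360°/6) = 93.53 mm²); the cone at (9.5, -3) does not reach this height (z outside [2, 14]); the cone at (1, 14.5) (r1=7→r2=6) has section circumradius 6.938 here — a regular 6-gon (area = (6/2)·6.938²·sin(360°/6) = 125.04 mm²); Merging all regions: the 2 present regions are separate (no shared area or edge), so areas and boundary lengths simply add and each stays a separate island — area = 218.57 mm². So its area = 218.57 mm². Layer 69 is larger (218.57 vs 93.53 mm²).

layer 69 (z = 17.25 mm)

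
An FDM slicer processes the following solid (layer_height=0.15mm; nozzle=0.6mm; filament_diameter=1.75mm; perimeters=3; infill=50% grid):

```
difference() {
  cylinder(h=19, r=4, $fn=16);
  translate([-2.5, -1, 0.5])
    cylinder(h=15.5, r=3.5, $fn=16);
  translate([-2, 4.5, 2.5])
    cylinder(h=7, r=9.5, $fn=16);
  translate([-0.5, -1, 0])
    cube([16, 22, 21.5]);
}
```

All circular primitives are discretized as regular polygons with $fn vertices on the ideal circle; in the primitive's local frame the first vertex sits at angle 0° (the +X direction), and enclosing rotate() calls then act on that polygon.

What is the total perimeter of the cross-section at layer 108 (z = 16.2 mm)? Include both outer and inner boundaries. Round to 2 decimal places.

26.40 mm

At z = 16.2 mm: the cylinder: section is a regular 16-gon, circumradius r=4 (perimeter = 2·16·4.000·sin(180°/16) = 24.97 mm); the cylinder at (-2.5, -1) does not reach this height (z outside [0.5, 16]); the cylinder at (-2, 4.5) is absent (z outside [2.5, 9.5]); the cube at (-0.5, -1) is present — its section is the full 16×22 rectangle (perimeter 76.00 mm); Subtracting the remaining from the first: starting from the r=4 cylinder, the 16×22 cube at (-0.5, -1) partially overlaps it — only the 18.62 mm² overlap (of its 352.00 mm²) is removed, clipping the outline — boundary = 26.40 mm. Overall, the cross-section is a single solid region. Total boundary length (outer) = 26.40 mm.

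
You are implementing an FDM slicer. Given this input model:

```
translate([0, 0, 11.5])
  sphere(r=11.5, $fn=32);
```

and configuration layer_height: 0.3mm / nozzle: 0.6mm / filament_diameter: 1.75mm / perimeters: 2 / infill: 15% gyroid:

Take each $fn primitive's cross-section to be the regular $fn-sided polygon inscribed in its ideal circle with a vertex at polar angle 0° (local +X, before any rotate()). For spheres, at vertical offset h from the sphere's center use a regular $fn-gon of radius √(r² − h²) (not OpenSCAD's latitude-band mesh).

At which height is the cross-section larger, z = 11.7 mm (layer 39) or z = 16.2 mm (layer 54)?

Layer 39 (z = 11.7): the r=11.5 sphere contributes a regular 32-gon of circumradius √(11.5²−0.2²) = 11.498 (area = (32/2)·11.498²·sin(360°/32) = 412.69 mm²). So its area = 412.69 mm². Layer 54 (z = 16.2): the r=11.5 sphere slices to a regular 32-gon of circumradius 10.496 (√(r²−h²) with h=4.7 from center) (area = (32/2)·10.496²·sin(360°/32) = 343.86 mm²). So its area = 343.86 mm². Layer 39 is larger (412.69 vs 343.86 mm²).

layer 39 (z = 11.7 mm)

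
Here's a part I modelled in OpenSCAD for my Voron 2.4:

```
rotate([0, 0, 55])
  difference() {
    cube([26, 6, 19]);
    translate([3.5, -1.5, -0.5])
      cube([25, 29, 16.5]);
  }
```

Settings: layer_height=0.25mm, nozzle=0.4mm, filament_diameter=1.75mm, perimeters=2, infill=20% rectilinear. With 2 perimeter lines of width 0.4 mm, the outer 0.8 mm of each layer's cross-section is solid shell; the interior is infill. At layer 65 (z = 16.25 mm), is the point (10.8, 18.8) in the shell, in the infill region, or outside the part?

infill

At z = 16.25 mm: the cube (footprint 26×6) is included at this height; the cube at (3.5, -1.5) is not intersected at this z (z outside [-0.5, 16]); Taking the first minus the rest: none of the subtracted shapes is present at this height, so the 26×6 cube is unchanged — 1 connected region; (rotated 55° about Z; rotation is an isometry so areas/perimeters/island counts are preserved). Overall, the cross-section is a single solid region. Undo the 55° rotation: the query point maps to (21.595, 1.936) in the un-rotated model frame. The nearest boundary edge runs (0.00, 0.00)→(26.00, 0.00); distance from the point to it = 1.94 mm. The point is inside the cross-section and 1.94 mm from the nearest boundary — more than the 0.8 mm shell width (2 × 0.4), so it's in the infill interior.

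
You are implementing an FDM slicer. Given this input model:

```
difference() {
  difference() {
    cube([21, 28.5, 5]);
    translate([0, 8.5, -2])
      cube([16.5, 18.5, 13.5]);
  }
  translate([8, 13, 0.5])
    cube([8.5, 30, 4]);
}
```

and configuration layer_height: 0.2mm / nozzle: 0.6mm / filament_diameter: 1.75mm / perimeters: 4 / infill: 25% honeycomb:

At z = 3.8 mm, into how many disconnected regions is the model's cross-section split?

2

At z = 3.8 mm: the cube (footprint 21×28.5) is included at this height; the cube at (0, 8.5) (footprint 16.5×18.5) is included at this height; Taking the first minus the rest: starting from the 21×28.5 cube, the 16.5×18.5 cube at (0, 8.5) lies inside it touching the edge (removes its full 305.25 mm²) — 1 connected region; the 8.5×30 cube at (8, 13) contributes its full rectangle; Taking the first minus the rest: starting from the result so far, the 8.5×30 cube at (8, 13) partially overlaps it — only the 12.75 mm² overlap (of its 255.00 mm²) is removed, clipping the outline — 2 connected regions. The result has 2 disconnected regions.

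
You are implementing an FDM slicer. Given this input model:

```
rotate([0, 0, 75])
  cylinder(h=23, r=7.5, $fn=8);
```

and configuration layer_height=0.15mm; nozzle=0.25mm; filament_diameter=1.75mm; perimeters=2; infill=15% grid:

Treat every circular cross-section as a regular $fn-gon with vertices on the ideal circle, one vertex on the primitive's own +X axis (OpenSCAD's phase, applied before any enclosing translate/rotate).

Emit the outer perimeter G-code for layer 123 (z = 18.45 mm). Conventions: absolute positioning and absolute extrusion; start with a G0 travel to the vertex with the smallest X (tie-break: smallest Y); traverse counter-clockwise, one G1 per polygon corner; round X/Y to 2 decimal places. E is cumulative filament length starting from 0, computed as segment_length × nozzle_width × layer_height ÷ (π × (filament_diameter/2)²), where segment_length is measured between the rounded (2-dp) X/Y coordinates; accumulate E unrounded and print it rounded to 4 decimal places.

G0 X-7.24 Y1.94 Z18.45
G1 X-6.50 Y-3.75 E0.0895
G1 X-1.94 Y-7.24 E0.1790
G1 X3.75 Y-6.50 E0.2684
G1 X7.24 Y-1.94 E0.3580
G1 X6.50 Y3.75 E0.4474
G1 X1.94 Y7.24 E0.5370
G1 X-3.75 Y6.50 E0.6264
G1 X-7.24 Y1.94 E0.7159

At z = 18.45 mm: the r=7.5 cylinder gives a regular 8-gon of circumradius 7.5 (constant along its height); (rotated 75° about Z; rotation is an isometry so areas/perimeters/island counts are preserved). The outline is a single polygon with 8 vertices. Extrusion per mm of travel: 0.25 × 0.15 / (π × 0.875²) = 0.015591. Accumulating E over each segment gives final E = 0.7159.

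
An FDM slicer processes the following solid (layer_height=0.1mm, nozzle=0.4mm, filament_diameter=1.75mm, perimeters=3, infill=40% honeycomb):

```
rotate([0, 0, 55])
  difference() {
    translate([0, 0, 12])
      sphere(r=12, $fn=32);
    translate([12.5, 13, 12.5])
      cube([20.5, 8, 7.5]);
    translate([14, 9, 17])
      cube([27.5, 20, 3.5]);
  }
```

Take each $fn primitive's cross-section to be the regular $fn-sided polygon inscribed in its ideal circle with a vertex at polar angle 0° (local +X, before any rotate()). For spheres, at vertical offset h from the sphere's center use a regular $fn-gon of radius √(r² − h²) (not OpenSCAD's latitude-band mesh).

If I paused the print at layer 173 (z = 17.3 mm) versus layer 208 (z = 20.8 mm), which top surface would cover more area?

Layer 173 (z = 17.3): the r=12 sphere contributes a regular 32-gon of circumradius √(12²−5.3²) = 10.766 (area = (32/2)·10.766²·sin(360°/32) = 361.81 mm²); the cube at (12.5, 13) (footprint 20.5×8) is included at this height (area 164.00 mm²); the cube at (14, 9) (footprint 27.5×20) is included at this height (area 550.00 mm²); Subtracting the remaining from the first: starting from the r=12 sphere (361.81 mm²), the 20.5×8 cube at (12.5, 13) misses the remaining region (no effect); the 27.5×20 cube at (14, 9) misses the remaining region (no effect) — area = 361.81 mm²; (rotated 55° about Z; rotation is an isometry so areas/perimeters/island counts are preserved). So its area = 361.81 mm². Layer 208 (z = 20.8): the sphere: section is a regular 32-gon, circumradius = √(r²−h²) = √(12²−8.8²) = 8.158 (area = (32/2)·8.158²·sin(360°/32) = 207.76 mm²); the cube at (12.5, 13) does not reach this height (z outside [12.5, 20]); the cube at (14, 9) is not intersected at this z (z outside [17, 20.5]); Taking the first minus the rest: none of the subtracted shapes is present at this height, so the r=12 sphere is unchanged — area = 207.76 mm²; (rotated 55° about Z; rotation is an isometry so areas/perimeters/island counts are preserved). So its area = 207.76 mm². Layer 173 is larger (361.81 vs 207.76 mm²).

layer 173 (z = 17.3 mm)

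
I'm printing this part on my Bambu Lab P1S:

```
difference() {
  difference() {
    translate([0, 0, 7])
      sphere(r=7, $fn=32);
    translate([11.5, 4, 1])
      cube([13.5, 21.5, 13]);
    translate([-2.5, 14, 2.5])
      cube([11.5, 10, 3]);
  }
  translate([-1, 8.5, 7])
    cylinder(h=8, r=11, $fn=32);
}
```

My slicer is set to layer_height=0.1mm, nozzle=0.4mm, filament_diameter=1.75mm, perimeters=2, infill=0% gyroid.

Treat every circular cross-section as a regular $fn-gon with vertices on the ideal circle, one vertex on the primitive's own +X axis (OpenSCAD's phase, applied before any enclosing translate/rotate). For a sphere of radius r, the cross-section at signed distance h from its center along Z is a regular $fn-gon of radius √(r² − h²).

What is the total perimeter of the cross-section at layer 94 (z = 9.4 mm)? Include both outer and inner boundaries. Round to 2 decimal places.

At z = 9.4 mm: the sphere: section is a regular 32-gon, circumradius = √(r²−h²) = √(7²−2.4²) = 6.576 (perimeter = 2·32·6.576·sin(180°/32) = 41.25 mm); the 13.5×21.5 cube at (11.5, 4) contributes its full rectangle (perimeter 70.00 mm); the cube at (-2.5, 14) is absent (z outside [2.5, 5.5]); Taking the first minus the rest: starting from the r=7 sphere, the 13.5×21.5 cube at (11.5, 4) misses the remaining region (no effect) — boundary = 41.25 mm; the r=11 cylinder at (-1, 8.5) gives a regular 32-gon of circumradius 11 (constant along its height) (perimeter = 2·32·11.000·sin(180°/32) = 69.00 mm); Subtracting the remaining from the first: starting from the result so far, the r=11 cylinder at (-1, 8.5) partially overlaps it — only the 89.92 mm² overlap (of its 377.69 mm²) is removed, clipping the outline — boundary = 34.20 mm. Overall, the cross-section is a single solid region. Total boundary length (outer) = 34.20 mm.

34.20 mm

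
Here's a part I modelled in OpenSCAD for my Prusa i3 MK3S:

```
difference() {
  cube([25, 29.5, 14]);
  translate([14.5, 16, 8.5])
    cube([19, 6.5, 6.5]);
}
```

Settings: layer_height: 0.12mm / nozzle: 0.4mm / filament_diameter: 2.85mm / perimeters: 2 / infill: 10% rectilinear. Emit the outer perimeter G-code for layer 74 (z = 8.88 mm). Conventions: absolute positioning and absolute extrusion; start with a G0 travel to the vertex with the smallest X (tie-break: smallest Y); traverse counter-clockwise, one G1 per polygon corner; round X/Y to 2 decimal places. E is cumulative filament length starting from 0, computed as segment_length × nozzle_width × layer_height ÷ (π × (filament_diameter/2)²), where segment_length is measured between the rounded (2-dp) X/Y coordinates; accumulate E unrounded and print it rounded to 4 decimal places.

G0 X0.00 Y0.00 Z8.88
G1 X25.00 Y0.00 E0.1881
G1 X25.00 Y16.00 E0.3085
G1 X14.50 Y16.00 E0.3875
G1 X14.50 Y22.50 E0.4364
G1 X25.00 Y22.50 E0.5154
G1 X25.00 Y29.50 E0.5681
G1 X0.00 Y29.50 E0.7562
G1 X0.00 Y0.00 E0.9781

At z = 8.88 mm: the cube is present — its section is the full 25×29.5 rectangle; the cube at (14.5, 16) (footprint 19×6.5) is included at this height; After the difference (first − rest): starting from the 25×29.5 cube, the 19×6.5 cube at (14.5, 16) partially overlaps it — only the 68.25 mm² overlap (of its 123.50 mm²) is removed, clipping the outline — 1 connected region. The outline is a single polygon with 8 vertices. Extrusion per mm of travel: 0.4 × 0.12 / (π × 1.425²) = 0.007524. Accumulating E over each segment gives final E = 0.9781.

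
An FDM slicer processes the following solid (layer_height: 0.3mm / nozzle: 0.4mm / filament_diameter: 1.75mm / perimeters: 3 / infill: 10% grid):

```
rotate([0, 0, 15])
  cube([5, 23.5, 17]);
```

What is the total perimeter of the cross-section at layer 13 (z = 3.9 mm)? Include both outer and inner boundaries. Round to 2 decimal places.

At z = 3.9 mm: the cube (footprint 5×23.5) is included at this height (perimeter 57.00 mm); (rotated 15° about Z; rotation is an isometry so areas/perimeters/island counts are preserved). Overall, the cross-section is a single solid region. Total boundary length (outer) = 57.00 mm.

57.00 mm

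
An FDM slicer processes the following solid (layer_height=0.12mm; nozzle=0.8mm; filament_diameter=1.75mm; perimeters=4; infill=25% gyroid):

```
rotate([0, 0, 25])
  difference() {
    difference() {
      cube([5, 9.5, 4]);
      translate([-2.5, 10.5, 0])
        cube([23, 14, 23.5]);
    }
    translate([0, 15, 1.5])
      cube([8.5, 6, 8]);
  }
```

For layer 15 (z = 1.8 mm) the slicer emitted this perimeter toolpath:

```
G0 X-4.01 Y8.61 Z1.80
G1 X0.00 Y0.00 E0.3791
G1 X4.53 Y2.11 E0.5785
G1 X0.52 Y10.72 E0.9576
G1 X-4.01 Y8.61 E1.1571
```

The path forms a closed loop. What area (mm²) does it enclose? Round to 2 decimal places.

47.46 mm²

Apply the shoelace formula to the sequence of (X, Y) vertices; enclosed area = 47.46 mm².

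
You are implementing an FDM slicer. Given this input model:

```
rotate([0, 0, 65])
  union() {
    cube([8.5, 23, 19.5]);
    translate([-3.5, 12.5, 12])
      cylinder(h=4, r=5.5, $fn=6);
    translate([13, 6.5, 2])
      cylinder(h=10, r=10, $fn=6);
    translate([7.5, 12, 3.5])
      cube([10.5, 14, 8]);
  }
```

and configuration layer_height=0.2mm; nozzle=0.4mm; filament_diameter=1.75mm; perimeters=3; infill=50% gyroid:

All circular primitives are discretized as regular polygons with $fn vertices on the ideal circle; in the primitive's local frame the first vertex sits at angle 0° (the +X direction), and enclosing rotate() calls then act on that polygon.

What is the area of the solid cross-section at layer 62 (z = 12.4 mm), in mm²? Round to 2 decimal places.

At z = 12.4 mm: the 8.5×23 cube contributes its full rectangle (area 195.50 mm²); the r=5.5 cylinder at (-3.5, 12.5) gives a regular 6-gon of circumradius 5.5 (constant along its height) (area = (6/2)·5.500²·sin(360°/6) = 78.59 mm²); the cylinder at (13, 6.5) is not intersected at this z (z outside [2, 12]); the cube at (7.5, 12) is not intersected at this z (z outside [3.5, 11.5]); Taking the union: the regions partially overlap — summed areas 274.09 mm² minus the doubly-counted overlap 6.93 mm² gives 267.16 mm² — area = 267.16 mm²; (whole slice rotated 65° about Z — lengths, areas and connectivity unchanged). Overall, the cross-section is a single solid region. Net area = 267.16 mm².

267.16 mm²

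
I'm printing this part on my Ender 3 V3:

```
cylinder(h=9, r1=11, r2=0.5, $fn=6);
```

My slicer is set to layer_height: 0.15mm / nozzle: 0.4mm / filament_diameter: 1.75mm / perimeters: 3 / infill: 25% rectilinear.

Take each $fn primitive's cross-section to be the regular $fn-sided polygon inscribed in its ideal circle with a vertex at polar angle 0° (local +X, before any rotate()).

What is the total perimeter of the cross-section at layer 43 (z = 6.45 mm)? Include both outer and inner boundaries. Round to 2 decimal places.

20.85 mm

At z = 6.45 mm: the cone contributes a regular 6-gon of circumradius 3.475 (interpolated between r1=11 and r2=0.5 at t=0.717) (perimeter = 2·6·3.475·sin(180°/6) = 20.85 mm). Overall, the cross-section is a single solid region. Total boundary length (outer) = 20.85 mm.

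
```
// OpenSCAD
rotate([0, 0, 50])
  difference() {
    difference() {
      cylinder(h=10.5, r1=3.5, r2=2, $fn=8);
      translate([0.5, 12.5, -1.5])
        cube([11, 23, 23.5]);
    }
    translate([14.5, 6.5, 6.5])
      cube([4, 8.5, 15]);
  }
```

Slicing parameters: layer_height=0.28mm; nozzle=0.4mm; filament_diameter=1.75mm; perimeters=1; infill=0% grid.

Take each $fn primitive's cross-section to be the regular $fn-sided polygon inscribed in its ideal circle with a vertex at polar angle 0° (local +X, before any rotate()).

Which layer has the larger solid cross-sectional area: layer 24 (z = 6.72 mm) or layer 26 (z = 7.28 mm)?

layer 24 (z = 6.72 mm)

Layer 24 (z = 6.72): the cone contributes a regular 8-gon of circumradius 2.540 (interpolated between r1=3.5 and r2=2 at t=0.640) (area = (8/2)·2.540²·sin(360°/8) = 18.25 mm²); the cube at (0.5, 12.5) (footprint 11×23) is included at this height (area 253.00 mm²); After the difference (first − rest): starting from the cone (18.25 mm²), the 11×23 cube at (0.5, 12.5) misses the remaining region (no effect) — area = 18.25 mm²; the cube at (14.5, 6.5) is present — its section is the full 4×8.5 rectangle (area 34.00 mm²); Subtracting the remaining from the first: starting from that combined region (18.25 mm²), the 4×8.5 cube at (14.5, 6.5) misses the remaining region (no effect) — area = 18.25 mm²; (rotated 50° about Z; rotation is an isometry so areas/perimeters/island counts are preserved). So its area = 18.25 mm². Layer 26 (z = 7.28): the cone (r1=3.5→r2=2) has section circumradius 2.460 here — a regular 8-gon (area = (8/2)·2.460²·sin(360°/8) = 17.12 mm²); the 11×23 cube at (0.5, 12.5) contributes its full rectangle (area 253.00 mm²); Subtracting the remaining from the first: starting from the cone (17.12 mm²), the 11×23 cube at (0.5, 12.5) misses the remaining region (no effect) — area = 17.12 mm²; the cube at (14.5, 6.5) (footprint 4×8.5) is included at this height (area 34.00 mm²); Subtracting the remaining from the first: starting from the result so far (17.12 mm²), the 4×8.5 cube at (14.5, 6.5) misses the remaining region (no effect) — area = 17.12 mm²; (whole slice rotated 50° about Z — lengths, areas and connectivity unchanged). So its area = 17.12 mm². Layer 24 is larger (18.25 vs 17.12 mm²).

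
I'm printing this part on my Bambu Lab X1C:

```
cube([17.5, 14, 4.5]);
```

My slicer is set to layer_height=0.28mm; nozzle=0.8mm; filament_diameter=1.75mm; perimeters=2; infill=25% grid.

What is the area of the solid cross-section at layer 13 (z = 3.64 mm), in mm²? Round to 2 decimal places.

At z = 3.64 mm: the cube (footprint 17.5×14) is included at this height (area 245.00 mm²). Overall, the cross-section is a single solid region. Net area = 245.00 mm².

245.00 mm²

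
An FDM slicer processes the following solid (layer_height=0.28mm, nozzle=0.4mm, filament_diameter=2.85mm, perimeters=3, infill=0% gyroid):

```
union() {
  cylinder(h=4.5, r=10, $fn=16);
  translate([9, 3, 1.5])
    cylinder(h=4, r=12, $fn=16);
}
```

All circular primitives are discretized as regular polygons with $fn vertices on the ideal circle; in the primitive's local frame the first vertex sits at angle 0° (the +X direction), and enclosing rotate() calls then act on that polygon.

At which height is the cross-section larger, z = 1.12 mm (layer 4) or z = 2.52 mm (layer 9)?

layer 9 (z = 2.52 mm)

Layer 4 (z = 1.12): the cylinder: section is a regular 16-gon, circumradius r=10 (area = (16/2)·10.000²·sin(360°/16) = 306.15 mm²); the cylinder at (9, 3) is absent (z outside [1.5, 5.5]); Merging all regions: only the r=10 cylinder is present, so the union is just that shape — area = 306.15 mm². So its area = 306.15 mm². Layer 9 (z = 2.52): the cylinder: section is a regular 16-gon, circumradius r=10 (area = (16/2)·10.000²·sin(360°/16) = 306.15 mm²); the cylinder at (9, 3): section is a regular 16-gon, circumradius r=12 (area = (16/2)·12.000²·sin(360°/16) = 440.85 mm²); Taking the union: the regions partially overlap — summed areas 747.00 mm² minus the doubly-counted overlap 169.39 mm² gives 577.61 mm² — area = 577.61 mm². So its area = 577.61 mm². Layer 9 is larger (577.61 vs 306.15 mm²).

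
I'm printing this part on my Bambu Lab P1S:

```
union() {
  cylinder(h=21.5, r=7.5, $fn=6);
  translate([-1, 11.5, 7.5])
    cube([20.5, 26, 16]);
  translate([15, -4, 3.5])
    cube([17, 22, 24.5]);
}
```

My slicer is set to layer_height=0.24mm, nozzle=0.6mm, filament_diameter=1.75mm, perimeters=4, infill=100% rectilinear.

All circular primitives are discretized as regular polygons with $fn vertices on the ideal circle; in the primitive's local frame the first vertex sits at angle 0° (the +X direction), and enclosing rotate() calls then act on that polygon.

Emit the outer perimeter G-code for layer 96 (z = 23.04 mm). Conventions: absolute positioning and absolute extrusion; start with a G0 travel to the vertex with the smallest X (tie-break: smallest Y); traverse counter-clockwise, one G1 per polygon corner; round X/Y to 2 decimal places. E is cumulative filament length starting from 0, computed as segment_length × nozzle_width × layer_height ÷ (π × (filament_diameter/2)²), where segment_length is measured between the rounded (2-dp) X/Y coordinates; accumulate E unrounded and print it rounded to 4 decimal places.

G0 X-1.00 Y11.50 Z23.04
G1 X15.00 Y11.50 E0.9579
G1 X15.00 Y-4.00 E1.8858
G1 X32.00 Y-4.00 E2.9036
G1 X32.00 Y18.00 E4.2207
G1 X19.50 Y18.00 E4.9691
G1 X19.50 Y37.50 E6.1365
G1 X-1.00 Y37.50 E7.3638
G1 X-1.00 Y11.50 E8.9204

At z = 23.04 mm: the cylinder does not reach this height (z outside [0, 21.5]); the 20.5×26 cube at (-1, 11.5) contributes its full rectangle; the cube at (15, -4) (footprint 17×22) is included at this height; Combining (union): the regions partially overlap (shared area 29.25 mm²), so overlapping operands fuse into one piece — 1 connected region. The outline is a single polygon with 8 vertices. Extrusion per mm of travel: 0.6 × 0.24 / (π × 0.875²) = 0.059868. Accumulating E over each segment gives final E = 8.9204.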